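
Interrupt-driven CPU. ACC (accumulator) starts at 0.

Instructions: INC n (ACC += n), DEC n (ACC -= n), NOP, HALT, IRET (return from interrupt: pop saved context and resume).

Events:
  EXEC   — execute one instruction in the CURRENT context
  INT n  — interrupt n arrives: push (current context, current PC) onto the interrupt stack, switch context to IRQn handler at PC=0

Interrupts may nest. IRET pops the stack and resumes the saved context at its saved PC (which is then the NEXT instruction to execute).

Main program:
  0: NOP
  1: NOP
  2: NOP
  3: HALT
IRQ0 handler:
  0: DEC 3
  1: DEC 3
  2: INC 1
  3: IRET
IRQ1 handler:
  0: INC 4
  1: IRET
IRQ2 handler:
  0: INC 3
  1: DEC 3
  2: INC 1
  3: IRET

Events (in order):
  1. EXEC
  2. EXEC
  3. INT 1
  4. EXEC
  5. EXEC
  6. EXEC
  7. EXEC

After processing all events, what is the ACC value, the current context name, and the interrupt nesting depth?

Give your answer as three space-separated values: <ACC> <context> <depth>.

Answer: 4 MAIN 0

Derivation:
Event 1 (EXEC): [MAIN] PC=0: NOP
Event 2 (EXEC): [MAIN] PC=1: NOP
Event 3 (INT 1): INT 1 arrives: push (MAIN, PC=2), enter IRQ1 at PC=0 (depth now 1)
Event 4 (EXEC): [IRQ1] PC=0: INC 4 -> ACC=4
Event 5 (EXEC): [IRQ1] PC=1: IRET -> resume MAIN at PC=2 (depth now 0)
Event 6 (EXEC): [MAIN] PC=2: NOP
Event 7 (EXEC): [MAIN] PC=3: HALT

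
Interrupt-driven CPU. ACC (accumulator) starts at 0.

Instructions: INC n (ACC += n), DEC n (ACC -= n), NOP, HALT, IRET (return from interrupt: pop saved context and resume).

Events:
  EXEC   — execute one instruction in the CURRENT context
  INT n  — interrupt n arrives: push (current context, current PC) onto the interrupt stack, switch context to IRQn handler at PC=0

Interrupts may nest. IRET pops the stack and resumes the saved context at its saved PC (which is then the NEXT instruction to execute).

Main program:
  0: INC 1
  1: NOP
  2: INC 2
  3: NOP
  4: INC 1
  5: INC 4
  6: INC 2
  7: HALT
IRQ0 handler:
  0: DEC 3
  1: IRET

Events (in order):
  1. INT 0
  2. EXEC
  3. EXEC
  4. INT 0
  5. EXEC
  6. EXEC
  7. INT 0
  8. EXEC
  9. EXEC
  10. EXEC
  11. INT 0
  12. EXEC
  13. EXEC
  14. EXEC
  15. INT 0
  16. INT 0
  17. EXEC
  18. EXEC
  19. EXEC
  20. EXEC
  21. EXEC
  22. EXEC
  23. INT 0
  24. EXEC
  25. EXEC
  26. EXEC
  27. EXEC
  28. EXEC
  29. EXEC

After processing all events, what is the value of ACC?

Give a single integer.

Answer: -11

Derivation:
Event 1 (INT 0): INT 0 arrives: push (MAIN, PC=0), enter IRQ0 at PC=0 (depth now 1)
Event 2 (EXEC): [IRQ0] PC=0: DEC 3 -> ACC=-3
Event 3 (EXEC): [IRQ0] PC=1: IRET -> resume MAIN at PC=0 (depth now 0)
Event 4 (INT 0): INT 0 arrives: push (MAIN, PC=0), enter IRQ0 at PC=0 (depth now 1)
Event 5 (EXEC): [IRQ0] PC=0: DEC 3 -> ACC=-6
Event 6 (EXEC): [IRQ0] PC=1: IRET -> resume MAIN at PC=0 (depth now 0)
Event 7 (INT 0): INT 0 arrives: push (MAIN, PC=0), enter IRQ0 at PC=0 (depth now 1)
Event 8 (EXEC): [IRQ0] PC=0: DEC 3 -> ACC=-9
Event 9 (EXEC): [IRQ0] PC=1: IRET -> resume MAIN at PC=0 (depth now 0)
Event 10 (EXEC): [MAIN] PC=0: INC 1 -> ACC=-8
Event 11 (INT 0): INT 0 arrives: push (MAIN, PC=1), enter IRQ0 at PC=0 (depth now 1)
Event 12 (EXEC): [IRQ0] PC=0: DEC 3 -> ACC=-11
Event 13 (EXEC): [IRQ0] PC=1: IRET -> resume MAIN at PC=1 (depth now 0)
Event 14 (EXEC): [MAIN] PC=1: NOP
Event 15 (INT 0): INT 0 arrives: push (MAIN, PC=2), enter IRQ0 at PC=0 (depth now 1)
Event 16 (INT 0): INT 0 arrives: push (IRQ0, PC=0), enter IRQ0 at PC=0 (depth now 2)
Event 17 (EXEC): [IRQ0] PC=0: DEC 3 -> ACC=-14
Event 18 (EXEC): [IRQ0] PC=1: IRET -> resume IRQ0 at PC=0 (depth now 1)
Event 19 (EXEC): [IRQ0] PC=0: DEC 3 -> ACC=-17
Event 20 (EXEC): [IRQ0] PC=1: IRET -> resume MAIN at PC=2 (depth now 0)
Event 21 (EXEC): [MAIN] PC=2: INC 2 -> ACC=-15
Event 22 (EXEC): [MAIN] PC=3: NOP
Event 23 (INT 0): INT 0 arrives: push (MAIN, PC=4), enter IRQ0 at PC=0 (depth now 1)
Event 24 (EXEC): [IRQ0] PC=0: DEC 3 -> ACC=-18
Event 25 (EXEC): [IRQ0] PC=1: IRET -> resume MAIN at PC=4 (depth now 0)
Event 26 (EXEC): [MAIN] PC=4: INC 1 -> ACC=-17
Event 27 (EXEC): [MAIN] PC=5: INC 4 -> ACC=-13
Event 28 (EXEC): [MAIN] PC=6: INC 2 -> ACC=-11
Event 29 (EXEC): [MAIN] PC=7: HALT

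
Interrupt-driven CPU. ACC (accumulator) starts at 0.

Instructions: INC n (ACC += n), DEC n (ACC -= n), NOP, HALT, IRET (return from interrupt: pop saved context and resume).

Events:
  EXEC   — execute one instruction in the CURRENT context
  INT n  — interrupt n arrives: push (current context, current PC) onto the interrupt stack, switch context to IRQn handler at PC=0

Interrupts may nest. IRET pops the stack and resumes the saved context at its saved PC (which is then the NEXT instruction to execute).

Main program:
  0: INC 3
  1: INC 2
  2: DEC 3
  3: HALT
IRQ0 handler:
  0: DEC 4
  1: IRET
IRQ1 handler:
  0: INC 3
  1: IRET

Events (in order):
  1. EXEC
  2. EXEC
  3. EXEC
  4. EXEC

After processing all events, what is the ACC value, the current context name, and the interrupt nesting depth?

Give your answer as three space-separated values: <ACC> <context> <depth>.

Event 1 (EXEC): [MAIN] PC=0: INC 3 -> ACC=3
Event 2 (EXEC): [MAIN] PC=1: INC 2 -> ACC=5
Event 3 (EXEC): [MAIN] PC=2: DEC 3 -> ACC=2
Event 4 (EXEC): [MAIN] PC=3: HALT

Answer: 2 MAIN 0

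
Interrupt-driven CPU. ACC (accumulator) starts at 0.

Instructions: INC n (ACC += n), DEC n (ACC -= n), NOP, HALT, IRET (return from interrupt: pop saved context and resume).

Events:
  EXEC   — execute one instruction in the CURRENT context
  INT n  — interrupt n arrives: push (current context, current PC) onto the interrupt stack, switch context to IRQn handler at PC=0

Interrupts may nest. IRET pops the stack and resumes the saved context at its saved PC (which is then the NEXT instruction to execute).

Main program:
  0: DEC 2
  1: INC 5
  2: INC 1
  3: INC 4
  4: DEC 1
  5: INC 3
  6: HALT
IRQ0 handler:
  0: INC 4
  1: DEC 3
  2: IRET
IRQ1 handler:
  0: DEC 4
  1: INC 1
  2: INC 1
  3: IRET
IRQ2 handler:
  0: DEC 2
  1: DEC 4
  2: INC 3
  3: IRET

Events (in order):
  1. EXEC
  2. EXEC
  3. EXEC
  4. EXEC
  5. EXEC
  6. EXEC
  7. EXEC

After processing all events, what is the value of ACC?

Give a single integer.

Event 1 (EXEC): [MAIN] PC=0: DEC 2 -> ACC=-2
Event 2 (EXEC): [MAIN] PC=1: INC 5 -> ACC=3
Event 3 (EXEC): [MAIN] PC=2: INC 1 -> ACC=4
Event 4 (EXEC): [MAIN] PC=3: INC 4 -> ACC=8
Event 5 (EXEC): [MAIN] PC=4: DEC 1 -> ACC=7
Event 6 (EXEC): [MAIN] PC=5: INC 3 -> ACC=10
Event 7 (EXEC): [MAIN] PC=6: HALT

Answer: 10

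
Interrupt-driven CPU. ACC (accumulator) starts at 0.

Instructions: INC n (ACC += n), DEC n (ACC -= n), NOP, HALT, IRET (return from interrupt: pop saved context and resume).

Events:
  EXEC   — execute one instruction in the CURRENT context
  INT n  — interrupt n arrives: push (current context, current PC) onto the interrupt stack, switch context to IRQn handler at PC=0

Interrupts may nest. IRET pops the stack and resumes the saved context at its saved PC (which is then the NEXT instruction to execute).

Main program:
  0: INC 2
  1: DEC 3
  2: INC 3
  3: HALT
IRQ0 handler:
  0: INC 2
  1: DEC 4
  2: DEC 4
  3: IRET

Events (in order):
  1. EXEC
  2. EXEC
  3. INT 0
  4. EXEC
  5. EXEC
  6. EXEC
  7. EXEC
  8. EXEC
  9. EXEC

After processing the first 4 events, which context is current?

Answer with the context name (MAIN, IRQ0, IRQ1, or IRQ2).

Answer: IRQ0

Derivation:
Event 1 (EXEC): [MAIN] PC=0: INC 2 -> ACC=2
Event 2 (EXEC): [MAIN] PC=1: DEC 3 -> ACC=-1
Event 3 (INT 0): INT 0 arrives: push (MAIN, PC=2), enter IRQ0 at PC=0 (depth now 1)
Event 4 (EXEC): [IRQ0] PC=0: INC 2 -> ACC=1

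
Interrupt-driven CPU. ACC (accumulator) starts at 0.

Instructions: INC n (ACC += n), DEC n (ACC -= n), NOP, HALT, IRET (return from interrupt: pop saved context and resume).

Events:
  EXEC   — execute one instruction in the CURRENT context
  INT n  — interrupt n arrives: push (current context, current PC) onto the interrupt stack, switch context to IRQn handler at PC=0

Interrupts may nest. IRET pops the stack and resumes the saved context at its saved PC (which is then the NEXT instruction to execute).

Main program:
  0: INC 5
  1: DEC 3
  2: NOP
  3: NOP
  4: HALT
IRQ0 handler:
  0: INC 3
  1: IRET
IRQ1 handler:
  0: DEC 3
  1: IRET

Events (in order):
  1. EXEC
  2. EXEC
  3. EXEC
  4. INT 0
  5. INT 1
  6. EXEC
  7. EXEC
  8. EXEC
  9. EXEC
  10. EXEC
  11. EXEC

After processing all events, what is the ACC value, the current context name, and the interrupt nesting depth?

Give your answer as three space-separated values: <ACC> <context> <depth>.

Event 1 (EXEC): [MAIN] PC=0: INC 5 -> ACC=5
Event 2 (EXEC): [MAIN] PC=1: DEC 3 -> ACC=2
Event 3 (EXEC): [MAIN] PC=2: NOP
Event 4 (INT 0): INT 0 arrives: push (MAIN, PC=3), enter IRQ0 at PC=0 (depth now 1)
Event 5 (INT 1): INT 1 arrives: push (IRQ0, PC=0), enter IRQ1 at PC=0 (depth now 2)
Event 6 (EXEC): [IRQ1] PC=0: DEC 3 -> ACC=-1
Event 7 (EXEC): [IRQ1] PC=1: IRET -> resume IRQ0 at PC=0 (depth now 1)
Event 8 (EXEC): [IRQ0] PC=0: INC 3 -> ACC=2
Event 9 (EXEC): [IRQ0] PC=1: IRET -> resume MAIN at PC=3 (depth now 0)
Event 10 (EXEC): [MAIN] PC=3: NOP
Event 11 (EXEC): [MAIN] PC=4: HALT

Answer: 2 MAIN 0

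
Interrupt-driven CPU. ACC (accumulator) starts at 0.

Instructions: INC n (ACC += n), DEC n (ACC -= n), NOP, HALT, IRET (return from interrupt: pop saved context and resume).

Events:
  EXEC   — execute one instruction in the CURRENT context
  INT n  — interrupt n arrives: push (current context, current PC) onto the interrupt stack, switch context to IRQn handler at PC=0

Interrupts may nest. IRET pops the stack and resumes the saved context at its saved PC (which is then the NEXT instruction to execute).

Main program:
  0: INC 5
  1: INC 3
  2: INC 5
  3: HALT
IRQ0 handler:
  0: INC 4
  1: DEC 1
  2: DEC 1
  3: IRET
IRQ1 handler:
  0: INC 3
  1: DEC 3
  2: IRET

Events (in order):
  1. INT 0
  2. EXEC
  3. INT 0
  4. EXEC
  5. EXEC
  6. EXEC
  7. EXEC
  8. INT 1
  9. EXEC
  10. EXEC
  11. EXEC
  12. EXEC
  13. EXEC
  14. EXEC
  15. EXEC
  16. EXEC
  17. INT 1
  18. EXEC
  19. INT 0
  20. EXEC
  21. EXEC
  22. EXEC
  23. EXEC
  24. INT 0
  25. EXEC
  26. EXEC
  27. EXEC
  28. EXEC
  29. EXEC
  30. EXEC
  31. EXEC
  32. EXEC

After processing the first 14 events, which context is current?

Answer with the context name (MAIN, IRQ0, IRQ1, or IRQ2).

Answer: MAIN

Derivation:
Event 1 (INT 0): INT 0 arrives: push (MAIN, PC=0), enter IRQ0 at PC=0 (depth now 1)
Event 2 (EXEC): [IRQ0] PC=0: INC 4 -> ACC=4
Event 3 (INT 0): INT 0 arrives: push (IRQ0, PC=1), enter IRQ0 at PC=0 (depth now 2)
Event 4 (EXEC): [IRQ0] PC=0: INC 4 -> ACC=8
Event 5 (EXEC): [IRQ0] PC=1: DEC 1 -> ACC=7
Event 6 (EXEC): [IRQ0] PC=2: DEC 1 -> ACC=6
Event 7 (EXEC): [IRQ0] PC=3: IRET -> resume IRQ0 at PC=1 (depth now 1)
Event 8 (INT 1): INT 1 arrives: push (IRQ0, PC=1), enter IRQ1 at PC=0 (depth now 2)
Event 9 (EXEC): [IRQ1] PC=0: INC 3 -> ACC=9
Event 10 (EXEC): [IRQ1] PC=1: DEC 3 -> ACC=6
Event 11 (EXEC): [IRQ1] PC=2: IRET -> resume IRQ0 at PC=1 (depth now 1)
Event 12 (EXEC): [IRQ0] PC=1: DEC 1 -> ACC=5
Event 13 (EXEC): [IRQ0] PC=2: DEC 1 -> ACC=4
Event 14 (EXEC): [IRQ0] PC=3: IRET -> resume MAIN at PC=0 (depth now 0)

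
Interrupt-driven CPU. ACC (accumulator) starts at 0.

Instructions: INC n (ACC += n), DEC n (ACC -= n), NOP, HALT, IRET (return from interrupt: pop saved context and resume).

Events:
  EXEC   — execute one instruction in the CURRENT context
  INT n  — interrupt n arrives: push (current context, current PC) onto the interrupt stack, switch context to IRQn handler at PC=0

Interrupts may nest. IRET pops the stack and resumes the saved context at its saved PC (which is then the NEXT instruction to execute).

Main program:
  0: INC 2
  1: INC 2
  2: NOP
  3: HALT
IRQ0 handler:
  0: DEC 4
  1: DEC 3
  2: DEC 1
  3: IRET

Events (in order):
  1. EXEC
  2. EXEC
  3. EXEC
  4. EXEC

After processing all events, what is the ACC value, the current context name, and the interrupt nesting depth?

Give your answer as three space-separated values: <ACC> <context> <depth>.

Event 1 (EXEC): [MAIN] PC=0: INC 2 -> ACC=2
Event 2 (EXEC): [MAIN] PC=1: INC 2 -> ACC=4
Event 3 (EXEC): [MAIN] PC=2: NOP
Event 4 (EXEC): [MAIN] PC=3: HALT

Answer: 4 MAIN 0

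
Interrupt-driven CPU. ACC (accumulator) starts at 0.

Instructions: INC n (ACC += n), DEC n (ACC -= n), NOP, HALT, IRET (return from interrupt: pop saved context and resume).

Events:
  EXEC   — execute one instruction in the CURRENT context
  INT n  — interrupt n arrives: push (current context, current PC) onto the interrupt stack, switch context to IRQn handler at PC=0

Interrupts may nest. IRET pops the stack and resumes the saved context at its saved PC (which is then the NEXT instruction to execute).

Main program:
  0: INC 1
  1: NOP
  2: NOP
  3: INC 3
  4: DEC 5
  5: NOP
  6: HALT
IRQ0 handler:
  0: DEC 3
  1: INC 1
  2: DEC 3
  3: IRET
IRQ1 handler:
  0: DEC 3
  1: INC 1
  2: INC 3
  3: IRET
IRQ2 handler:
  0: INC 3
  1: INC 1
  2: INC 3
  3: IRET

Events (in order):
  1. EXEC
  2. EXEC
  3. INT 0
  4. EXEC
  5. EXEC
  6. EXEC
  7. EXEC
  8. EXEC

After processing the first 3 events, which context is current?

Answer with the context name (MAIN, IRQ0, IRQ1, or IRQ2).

Answer: IRQ0

Derivation:
Event 1 (EXEC): [MAIN] PC=0: INC 1 -> ACC=1
Event 2 (EXEC): [MAIN] PC=1: NOP
Event 3 (INT 0): INT 0 arrives: push (MAIN, PC=2), enter IRQ0 at PC=0 (depth now 1)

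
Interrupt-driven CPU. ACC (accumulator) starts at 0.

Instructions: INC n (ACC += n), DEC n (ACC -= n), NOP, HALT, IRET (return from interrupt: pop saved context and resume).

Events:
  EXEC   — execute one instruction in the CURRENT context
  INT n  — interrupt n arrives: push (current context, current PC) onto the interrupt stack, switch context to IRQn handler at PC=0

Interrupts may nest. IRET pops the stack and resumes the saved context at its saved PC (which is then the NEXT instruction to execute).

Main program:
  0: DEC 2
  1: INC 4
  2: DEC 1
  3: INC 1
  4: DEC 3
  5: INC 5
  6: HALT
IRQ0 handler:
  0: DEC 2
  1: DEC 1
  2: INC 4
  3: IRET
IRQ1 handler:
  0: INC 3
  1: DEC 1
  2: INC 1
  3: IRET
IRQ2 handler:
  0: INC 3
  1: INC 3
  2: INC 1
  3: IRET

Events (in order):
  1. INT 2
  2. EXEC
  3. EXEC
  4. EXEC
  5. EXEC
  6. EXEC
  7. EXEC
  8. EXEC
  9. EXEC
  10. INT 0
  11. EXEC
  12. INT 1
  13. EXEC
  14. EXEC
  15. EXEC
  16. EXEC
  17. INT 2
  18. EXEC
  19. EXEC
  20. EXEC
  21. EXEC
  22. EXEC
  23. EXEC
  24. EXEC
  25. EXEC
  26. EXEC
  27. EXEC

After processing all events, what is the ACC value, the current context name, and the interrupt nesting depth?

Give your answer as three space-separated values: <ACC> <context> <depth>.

Answer: 22 MAIN 0

Derivation:
Event 1 (INT 2): INT 2 arrives: push (MAIN, PC=0), enter IRQ2 at PC=0 (depth now 1)
Event 2 (EXEC): [IRQ2] PC=0: INC 3 -> ACC=3
Event 3 (EXEC): [IRQ2] PC=1: INC 3 -> ACC=6
Event 4 (EXEC): [IRQ2] PC=2: INC 1 -> ACC=7
Event 5 (EXEC): [IRQ2] PC=3: IRET -> resume MAIN at PC=0 (depth now 0)
Event 6 (EXEC): [MAIN] PC=0: DEC 2 -> ACC=5
Event 7 (EXEC): [MAIN] PC=1: INC 4 -> ACC=9
Event 8 (EXEC): [MAIN] PC=2: DEC 1 -> ACC=8
Event 9 (EXEC): [MAIN] PC=3: INC 1 -> ACC=9
Event 10 (INT 0): INT 0 arrives: push (MAIN, PC=4), enter IRQ0 at PC=0 (depth now 1)
Event 11 (EXEC): [IRQ0] PC=0: DEC 2 -> ACC=7
Event 12 (INT 1): INT 1 arrives: push (IRQ0, PC=1), enter IRQ1 at PC=0 (depth now 2)
Event 13 (EXEC): [IRQ1] PC=0: INC 3 -> ACC=10
Event 14 (EXEC): [IRQ1] PC=1: DEC 1 -> ACC=9
Event 15 (EXEC): [IRQ1] PC=2: INC 1 -> ACC=10
Event 16 (EXEC): [IRQ1] PC=3: IRET -> resume IRQ0 at PC=1 (depth now 1)
Event 17 (INT 2): INT 2 arrives: push (IRQ0, PC=1), enter IRQ2 at PC=0 (depth now 2)
Event 18 (EXEC): [IRQ2] PC=0: INC 3 -> ACC=13
Event 19 (EXEC): [IRQ2] PC=1: INC 3 -> ACC=16
Event 20 (EXEC): [IRQ2] PC=2: INC 1 -> ACC=17
Event 21 (EXEC): [IRQ2] PC=3: IRET -> resume IRQ0 at PC=1 (depth now 1)
Event 22 (EXEC): [IRQ0] PC=1: DEC 1 -> ACC=16
Event 23 (EXEC): [IRQ0] PC=2: INC 4 -> ACC=20
Event 24 (EXEC): [IRQ0] PC=3: IRET -> resume MAIN at PC=4 (depth now 0)
Event 25 (EXEC): [MAIN] PC=4: DEC 3 -> ACC=17
Event 26 (EXEC): [MAIN] PC=5: INC 5 -> ACC=22
Event 27 (EXEC): [MAIN] PC=6: HALT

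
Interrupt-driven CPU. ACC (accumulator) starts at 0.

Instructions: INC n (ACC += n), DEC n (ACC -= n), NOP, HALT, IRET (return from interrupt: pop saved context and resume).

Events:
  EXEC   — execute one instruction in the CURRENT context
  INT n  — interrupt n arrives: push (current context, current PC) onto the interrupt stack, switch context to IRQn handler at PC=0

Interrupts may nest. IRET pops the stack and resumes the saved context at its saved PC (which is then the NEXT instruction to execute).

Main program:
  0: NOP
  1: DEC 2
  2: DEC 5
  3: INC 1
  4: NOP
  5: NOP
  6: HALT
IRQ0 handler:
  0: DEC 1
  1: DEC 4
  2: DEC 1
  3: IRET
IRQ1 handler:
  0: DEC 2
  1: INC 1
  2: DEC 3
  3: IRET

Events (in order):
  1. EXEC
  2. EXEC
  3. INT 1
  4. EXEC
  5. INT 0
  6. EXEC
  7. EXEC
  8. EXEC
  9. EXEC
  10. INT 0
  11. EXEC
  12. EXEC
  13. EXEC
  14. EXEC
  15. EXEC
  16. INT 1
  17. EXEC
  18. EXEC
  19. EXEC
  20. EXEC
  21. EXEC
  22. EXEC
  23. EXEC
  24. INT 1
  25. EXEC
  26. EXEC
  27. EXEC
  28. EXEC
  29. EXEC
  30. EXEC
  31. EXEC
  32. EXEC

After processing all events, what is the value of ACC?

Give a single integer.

Answer: -30

Derivation:
Event 1 (EXEC): [MAIN] PC=0: NOP
Event 2 (EXEC): [MAIN] PC=1: DEC 2 -> ACC=-2
Event 3 (INT 1): INT 1 arrives: push (MAIN, PC=2), enter IRQ1 at PC=0 (depth now 1)
Event 4 (EXEC): [IRQ1] PC=0: DEC 2 -> ACC=-4
Event 5 (INT 0): INT 0 arrives: push (IRQ1, PC=1), enter IRQ0 at PC=0 (depth now 2)
Event 6 (EXEC): [IRQ0] PC=0: DEC 1 -> ACC=-5
Event 7 (EXEC): [IRQ0] PC=1: DEC 4 -> ACC=-9
Event 8 (EXEC): [IRQ0] PC=2: DEC 1 -> ACC=-10
Event 9 (EXEC): [IRQ0] PC=3: IRET -> resume IRQ1 at PC=1 (depth now 1)
Event 10 (INT 0): INT 0 arrives: push (IRQ1, PC=1), enter IRQ0 at PC=0 (depth now 2)
Event 11 (EXEC): [IRQ0] PC=0: DEC 1 -> ACC=-11
Event 12 (EXEC): [IRQ0] PC=1: DEC 4 -> ACC=-15
Event 13 (EXEC): [IRQ0] PC=2: DEC 1 -> ACC=-16
Event 14 (EXEC): [IRQ0] PC=3: IRET -> resume IRQ1 at PC=1 (depth now 1)
Event 15 (EXEC): [IRQ1] PC=1: INC 1 -> ACC=-15
Event 16 (INT 1): INT 1 arrives: push (IRQ1, PC=2), enter IRQ1 at PC=0 (depth now 2)
Event 17 (EXEC): [IRQ1] PC=0: DEC 2 -> ACC=-17
Event 18 (EXEC): [IRQ1] PC=1: INC 1 -> ACC=-16
Event 19 (EXEC): [IRQ1] PC=2: DEC 3 -> ACC=-19
Event 20 (EXEC): [IRQ1] PC=3: IRET -> resume IRQ1 at PC=2 (depth now 1)
Event 21 (EXEC): [IRQ1] PC=2: DEC 3 -> ACC=-22
Event 22 (EXEC): [IRQ1] PC=3: IRET -> resume MAIN at PC=2 (depth now 0)
Event 23 (EXEC): [MAIN] PC=2: DEC 5 -> ACC=-27
Event 24 (INT 1): INT 1 arrives: push (MAIN, PC=3), enter IRQ1 at PC=0 (depth now 1)
Event 25 (EXEC): [IRQ1] PC=0: DEC 2 -> ACC=-29
Event 26 (EXEC): [IRQ1] PC=1: INC 1 -> ACC=-28
Event 27 (EXEC): [IRQ1] PC=2: DEC 3 -> ACC=-31
Event 28 (EXEC): [IRQ1] PC=3: IRET -> resume MAIN at PC=3 (depth now 0)
Event 29 (EXEC): [MAIN] PC=3: INC 1 -> ACC=-30
Event 30 (EXEC): [MAIN] PC=4: NOP
Event 31 (EXEC): [MAIN] PC=5: NOP
Event 32 (EXEC): [MAIN] PC=6: HALT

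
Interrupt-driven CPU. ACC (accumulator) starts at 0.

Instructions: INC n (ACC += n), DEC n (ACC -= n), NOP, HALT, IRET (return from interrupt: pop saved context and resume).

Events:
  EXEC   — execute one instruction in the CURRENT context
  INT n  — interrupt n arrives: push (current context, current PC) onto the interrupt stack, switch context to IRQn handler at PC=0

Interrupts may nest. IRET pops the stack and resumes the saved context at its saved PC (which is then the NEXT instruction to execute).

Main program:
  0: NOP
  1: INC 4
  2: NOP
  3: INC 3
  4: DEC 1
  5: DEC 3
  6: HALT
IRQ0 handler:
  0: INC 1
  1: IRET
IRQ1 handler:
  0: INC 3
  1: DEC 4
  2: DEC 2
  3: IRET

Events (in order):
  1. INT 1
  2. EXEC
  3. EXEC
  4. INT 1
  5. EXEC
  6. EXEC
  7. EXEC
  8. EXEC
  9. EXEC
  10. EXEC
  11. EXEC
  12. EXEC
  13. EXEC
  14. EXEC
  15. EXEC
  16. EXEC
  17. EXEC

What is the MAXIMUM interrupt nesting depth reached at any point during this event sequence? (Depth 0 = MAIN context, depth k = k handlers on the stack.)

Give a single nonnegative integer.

Event 1 (INT 1): INT 1 arrives: push (MAIN, PC=0), enter IRQ1 at PC=0 (depth now 1) [depth=1]
Event 2 (EXEC): [IRQ1] PC=0: INC 3 -> ACC=3 [depth=1]
Event 3 (EXEC): [IRQ1] PC=1: DEC 4 -> ACC=-1 [depth=1]
Event 4 (INT 1): INT 1 arrives: push (IRQ1, PC=2), enter IRQ1 at PC=0 (depth now 2) [depth=2]
Event 5 (EXEC): [IRQ1] PC=0: INC 3 -> ACC=2 [depth=2]
Event 6 (EXEC): [IRQ1] PC=1: DEC 4 -> ACC=-2 [depth=2]
Event 7 (EXEC): [IRQ1] PC=2: DEC 2 -> ACC=-4 [depth=2]
Event 8 (EXEC): [IRQ1] PC=3: IRET -> resume IRQ1 at PC=2 (depth now 1) [depth=1]
Event 9 (EXEC): [IRQ1] PC=2: DEC 2 -> ACC=-6 [depth=1]
Event 10 (EXEC): [IRQ1] PC=3: IRET -> resume MAIN at PC=0 (depth now 0) [depth=0]
Event 11 (EXEC): [MAIN] PC=0: NOP [depth=0]
Event 12 (EXEC): [MAIN] PC=1: INC 4 -> ACC=-2 [depth=0]
Event 13 (EXEC): [MAIN] PC=2: NOP [depth=0]
Event 14 (EXEC): [MAIN] PC=3: INC 3 -> ACC=1 [depth=0]
Event 15 (EXEC): [MAIN] PC=4: DEC 1 -> ACC=0 [depth=0]
Event 16 (EXEC): [MAIN] PC=5: DEC 3 -> ACC=-3 [depth=0]
Event 17 (EXEC): [MAIN] PC=6: HALT [depth=0]
Max depth observed: 2

Answer: 2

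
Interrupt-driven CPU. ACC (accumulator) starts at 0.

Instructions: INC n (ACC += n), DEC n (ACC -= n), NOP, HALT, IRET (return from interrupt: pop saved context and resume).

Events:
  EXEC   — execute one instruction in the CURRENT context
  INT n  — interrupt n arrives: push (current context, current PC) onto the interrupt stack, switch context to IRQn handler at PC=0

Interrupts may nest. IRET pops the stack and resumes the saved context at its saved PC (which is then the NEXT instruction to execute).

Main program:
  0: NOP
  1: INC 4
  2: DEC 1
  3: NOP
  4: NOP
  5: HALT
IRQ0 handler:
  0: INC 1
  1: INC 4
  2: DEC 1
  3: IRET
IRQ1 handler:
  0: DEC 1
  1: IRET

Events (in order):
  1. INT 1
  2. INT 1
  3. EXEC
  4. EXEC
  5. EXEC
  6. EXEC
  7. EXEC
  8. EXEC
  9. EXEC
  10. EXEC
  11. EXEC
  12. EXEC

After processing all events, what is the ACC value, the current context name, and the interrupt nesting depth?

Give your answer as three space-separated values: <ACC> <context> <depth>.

Event 1 (INT 1): INT 1 arrives: push (MAIN, PC=0), enter IRQ1 at PC=0 (depth now 1)
Event 2 (INT 1): INT 1 arrives: push (IRQ1, PC=0), enter IRQ1 at PC=0 (depth now 2)
Event 3 (EXEC): [IRQ1] PC=0: DEC 1 -> ACC=-1
Event 4 (EXEC): [IRQ1] PC=1: IRET -> resume IRQ1 at PC=0 (depth now 1)
Event 5 (EXEC): [IRQ1] PC=0: DEC 1 -> ACC=-2
Event 6 (EXEC): [IRQ1] PC=1: IRET -> resume MAIN at PC=0 (depth now 0)
Event 7 (EXEC): [MAIN] PC=0: NOP
Event 8 (EXEC): [MAIN] PC=1: INC 4 -> ACC=2
Event 9 (EXEC): [MAIN] PC=2: DEC 1 -> ACC=1
Event 10 (EXEC): [MAIN] PC=3: NOP
Event 11 (EXEC): [MAIN] PC=4: NOP
Event 12 (EXEC): [MAIN] PC=5: HALT

Answer: 1 MAIN 0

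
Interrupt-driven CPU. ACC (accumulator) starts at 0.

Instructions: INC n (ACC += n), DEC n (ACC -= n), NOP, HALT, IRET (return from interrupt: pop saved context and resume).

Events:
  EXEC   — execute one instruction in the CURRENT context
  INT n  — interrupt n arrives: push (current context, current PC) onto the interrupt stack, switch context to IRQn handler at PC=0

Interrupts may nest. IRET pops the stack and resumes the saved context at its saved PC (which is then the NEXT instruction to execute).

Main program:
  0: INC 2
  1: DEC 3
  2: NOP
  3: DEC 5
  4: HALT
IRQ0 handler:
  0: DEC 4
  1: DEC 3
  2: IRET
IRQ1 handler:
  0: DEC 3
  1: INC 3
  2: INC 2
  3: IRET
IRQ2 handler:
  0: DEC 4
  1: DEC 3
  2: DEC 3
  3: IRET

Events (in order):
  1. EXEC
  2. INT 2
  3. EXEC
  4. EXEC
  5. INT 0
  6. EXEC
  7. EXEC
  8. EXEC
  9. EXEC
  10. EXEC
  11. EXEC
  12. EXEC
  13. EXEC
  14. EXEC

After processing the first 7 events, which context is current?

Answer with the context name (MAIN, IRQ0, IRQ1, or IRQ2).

Answer: IRQ0

Derivation:
Event 1 (EXEC): [MAIN] PC=0: INC 2 -> ACC=2
Event 2 (INT 2): INT 2 arrives: push (MAIN, PC=1), enter IRQ2 at PC=0 (depth now 1)
Event 3 (EXEC): [IRQ2] PC=0: DEC 4 -> ACC=-2
Event 4 (EXEC): [IRQ2] PC=1: DEC 3 -> ACC=-5
Event 5 (INT 0): INT 0 arrives: push (IRQ2, PC=2), enter IRQ0 at PC=0 (depth now 2)
Event 6 (EXEC): [IRQ0] PC=0: DEC 4 -> ACC=-9
Event 7 (EXEC): [IRQ0] PC=1: DEC 3 -> ACC=-12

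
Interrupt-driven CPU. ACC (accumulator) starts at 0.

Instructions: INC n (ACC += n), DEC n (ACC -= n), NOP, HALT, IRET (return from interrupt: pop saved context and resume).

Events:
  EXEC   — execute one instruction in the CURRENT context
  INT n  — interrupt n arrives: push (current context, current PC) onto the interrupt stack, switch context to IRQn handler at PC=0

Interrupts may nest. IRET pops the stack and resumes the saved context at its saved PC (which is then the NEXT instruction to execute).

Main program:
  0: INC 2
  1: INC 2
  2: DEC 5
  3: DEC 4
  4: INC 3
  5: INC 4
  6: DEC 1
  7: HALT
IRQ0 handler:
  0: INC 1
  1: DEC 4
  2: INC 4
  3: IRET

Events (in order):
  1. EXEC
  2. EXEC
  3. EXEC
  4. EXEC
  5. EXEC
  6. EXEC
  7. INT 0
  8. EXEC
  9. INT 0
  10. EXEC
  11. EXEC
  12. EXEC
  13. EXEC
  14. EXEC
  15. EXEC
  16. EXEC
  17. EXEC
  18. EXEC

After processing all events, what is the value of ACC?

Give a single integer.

Answer: 3

Derivation:
Event 1 (EXEC): [MAIN] PC=0: INC 2 -> ACC=2
Event 2 (EXEC): [MAIN] PC=1: INC 2 -> ACC=4
Event 3 (EXEC): [MAIN] PC=2: DEC 5 -> ACC=-1
Event 4 (EXEC): [MAIN] PC=3: DEC 4 -> ACC=-5
Event 5 (EXEC): [MAIN] PC=4: INC 3 -> ACC=-2
Event 6 (EXEC): [MAIN] PC=5: INC 4 -> ACC=2
Event 7 (INT 0): INT 0 arrives: push (MAIN, PC=6), enter IRQ0 at PC=0 (depth now 1)
Event 8 (EXEC): [IRQ0] PC=0: INC 1 -> ACC=3
Event 9 (INT 0): INT 0 arrives: push (IRQ0, PC=1), enter IRQ0 at PC=0 (depth now 2)
Event 10 (EXEC): [IRQ0] PC=0: INC 1 -> ACC=4
Event 11 (EXEC): [IRQ0] PC=1: DEC 4 -> ACC=0
Event 12 (EXEC): [IRQ0] PC=2: INC 4 -> ACC=4
Event 13 (EXEC): [IRQ0] PC=3: IRET -> resume IRQ0 at PC=1 (depth now 1)
Event 14 (EXEC): [IRQ0] PC=1: DEC 4 -> ACC=0
Event 15 (EXEC): [IRQ0] PC=2: INC 4 -> ACC=4
Event 16 (EXEC): [IRQ0] PC=3: IRET -> resume MAIN at PC=6 (depth now 0)
Event 17 (EXEC): [MAIN] PC=6: DEC 1 -> ACC=3
Event 18 (EXEC): [MAIN] PC=7: HALT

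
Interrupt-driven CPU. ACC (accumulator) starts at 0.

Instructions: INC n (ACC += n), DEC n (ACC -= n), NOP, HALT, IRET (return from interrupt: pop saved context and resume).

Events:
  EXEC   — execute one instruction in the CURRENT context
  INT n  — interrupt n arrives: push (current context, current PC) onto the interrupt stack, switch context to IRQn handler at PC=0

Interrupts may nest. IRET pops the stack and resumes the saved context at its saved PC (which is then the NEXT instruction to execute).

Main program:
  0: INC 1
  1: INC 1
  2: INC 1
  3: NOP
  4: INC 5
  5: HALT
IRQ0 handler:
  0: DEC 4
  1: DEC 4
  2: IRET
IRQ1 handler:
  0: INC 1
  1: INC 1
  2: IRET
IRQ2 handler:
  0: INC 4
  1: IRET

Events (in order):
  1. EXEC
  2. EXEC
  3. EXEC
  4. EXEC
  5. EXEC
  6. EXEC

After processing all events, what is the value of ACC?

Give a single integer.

Event 1 (EXEC): [MAIN] PC=0: INC 1 -> ACC=1
Event 2 (EXEC): [MAIN] PC=1: INC 1 -> ACC=2
Event 3 (EXEC): [MAIN] PC=2: INC 1 -> ACC=3
Event 4 (EXEC): [MAIN] PC=3: NOP
Event 5 (EXEC): [MAIN] PC=4: INC 5 -> ACC=8
Event 6 (EXEC): [MAIN] PC=5: HALT

Answer: 8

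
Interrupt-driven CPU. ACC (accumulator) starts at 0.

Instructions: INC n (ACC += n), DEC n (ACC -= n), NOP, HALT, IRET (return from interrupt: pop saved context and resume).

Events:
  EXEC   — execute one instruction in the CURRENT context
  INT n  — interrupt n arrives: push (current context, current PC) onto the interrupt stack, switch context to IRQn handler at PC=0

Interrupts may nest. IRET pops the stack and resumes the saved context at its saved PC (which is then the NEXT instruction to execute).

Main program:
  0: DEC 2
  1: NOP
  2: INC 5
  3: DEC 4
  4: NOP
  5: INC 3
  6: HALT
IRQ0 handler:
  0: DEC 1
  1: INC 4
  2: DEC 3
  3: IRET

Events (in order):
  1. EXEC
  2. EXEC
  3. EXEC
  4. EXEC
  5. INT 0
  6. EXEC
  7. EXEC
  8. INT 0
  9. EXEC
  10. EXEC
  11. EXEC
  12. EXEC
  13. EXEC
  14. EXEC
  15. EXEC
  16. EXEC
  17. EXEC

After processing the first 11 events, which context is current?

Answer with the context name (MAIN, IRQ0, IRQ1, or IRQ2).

Event 1 (EXEC): [MAIN] PC=0: DEC 2 -> ACC=-2
Event 2 (EXEC): [MAIN] PC=1: NOP
Event 3 (EXEC): [MAIN] PC=2: INC 5 -> ACC=3
Event 4 (EXEC): [MAIN] PC=3: DEC 4 -> ACC=-1
Event 5 (INT 0): INT 0 arrives: push (MAIN, PC=4), enter IRQ0 at PC=0 (depth now 1)
Event 6 (EXEC): [IRQ0] PC=0: DEC 1 -> ACC=-2
Event 7 (EXEC): [IRQ0] PC=1: INC 4 -> ACC=2
Event 8 (INT 0): INT 0 arrives: push (IRQ0, PC=2), enter IRQ0 at PC=0 (depth now 2)
Event 9 (EXEC): [IRQ0] PC=0: DEC 1 -> ACC=1
Event 10 (EXEC): [IRQ0] PC=1: INC 4 -> ACC=5
Event 11 (EXEC): [IRQ0] PC=2: DEC 3 -> ACC=2

Answer: IRQ0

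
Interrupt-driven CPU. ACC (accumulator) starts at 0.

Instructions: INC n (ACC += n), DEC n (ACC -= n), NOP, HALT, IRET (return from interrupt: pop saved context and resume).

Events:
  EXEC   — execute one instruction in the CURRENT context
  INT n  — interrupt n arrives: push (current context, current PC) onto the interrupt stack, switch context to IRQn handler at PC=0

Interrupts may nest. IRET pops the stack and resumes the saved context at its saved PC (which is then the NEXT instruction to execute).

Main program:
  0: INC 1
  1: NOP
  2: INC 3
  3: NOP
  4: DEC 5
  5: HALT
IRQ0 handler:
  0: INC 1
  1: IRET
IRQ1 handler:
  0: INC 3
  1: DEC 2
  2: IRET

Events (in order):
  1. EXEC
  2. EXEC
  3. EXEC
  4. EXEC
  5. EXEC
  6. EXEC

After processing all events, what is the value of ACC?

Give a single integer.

Event 1 (EXEC): [MAIN] PC=0: INC 1 -> ACC=1
Event 2 (EXEC): [MAIN] PC=1: NOP
Event 3 (EXEC): [MAIN] PC=2: INC 3 -> ACC=4
Event 4 (EXEC): [MAIN] PC=3: NOP
Event 5 (EXEC): [MAIN] PC=4: DEC 5 -> ACC=-1
Event 6 (EXEC): [MAIN] PC=5: HALT

Answer: -1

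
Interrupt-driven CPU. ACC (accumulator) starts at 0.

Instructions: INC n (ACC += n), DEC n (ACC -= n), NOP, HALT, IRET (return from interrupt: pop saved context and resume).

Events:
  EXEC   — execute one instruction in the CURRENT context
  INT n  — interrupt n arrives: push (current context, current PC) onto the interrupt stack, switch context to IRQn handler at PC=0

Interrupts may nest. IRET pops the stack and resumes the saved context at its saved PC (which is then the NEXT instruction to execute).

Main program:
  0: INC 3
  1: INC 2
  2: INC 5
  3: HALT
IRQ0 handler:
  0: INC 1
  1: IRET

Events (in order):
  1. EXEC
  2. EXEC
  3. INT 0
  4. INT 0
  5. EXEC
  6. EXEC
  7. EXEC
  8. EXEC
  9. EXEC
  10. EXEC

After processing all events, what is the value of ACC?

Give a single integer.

Event 1 (EXEC): [MAIN] PC=0: INC 3 -> ACC=3
Event 2 (EXEC): [MAIN] PC=1: INC 2 -> ACC=5
Event 3 (INT 0): INT 0 arrives: push (MAIN, PC=2), enter IRQ0 at PC=0 (depth now 1)
Event 4 (INT 0): INT 0 arrives: push (IRQ0, PC=0), enter IRQ0 at PC=0 (depth now 2)
Event 5 (EXEC): [IRQ0] PC=0: INC 1 -> ACC=6
Event 6 (EXEC): [IRQ0] PC=1: IRET -> resume IRQ0 at PC=0 (depth now 1)
Event 7 (EXEC): [IRQ0] PC=0: INC 1 -> ACC=7
Event 8 (EXEC): [IRQ0] PC=1: IRET -> resume MAIN at PC=2 (depth now 0)
Event 9 (EXEC): [MAIN] PC=2: INC 5 -> ACC=12
Event 10 (EXEC): [MAIN] PC=3: HALT

Answer: 12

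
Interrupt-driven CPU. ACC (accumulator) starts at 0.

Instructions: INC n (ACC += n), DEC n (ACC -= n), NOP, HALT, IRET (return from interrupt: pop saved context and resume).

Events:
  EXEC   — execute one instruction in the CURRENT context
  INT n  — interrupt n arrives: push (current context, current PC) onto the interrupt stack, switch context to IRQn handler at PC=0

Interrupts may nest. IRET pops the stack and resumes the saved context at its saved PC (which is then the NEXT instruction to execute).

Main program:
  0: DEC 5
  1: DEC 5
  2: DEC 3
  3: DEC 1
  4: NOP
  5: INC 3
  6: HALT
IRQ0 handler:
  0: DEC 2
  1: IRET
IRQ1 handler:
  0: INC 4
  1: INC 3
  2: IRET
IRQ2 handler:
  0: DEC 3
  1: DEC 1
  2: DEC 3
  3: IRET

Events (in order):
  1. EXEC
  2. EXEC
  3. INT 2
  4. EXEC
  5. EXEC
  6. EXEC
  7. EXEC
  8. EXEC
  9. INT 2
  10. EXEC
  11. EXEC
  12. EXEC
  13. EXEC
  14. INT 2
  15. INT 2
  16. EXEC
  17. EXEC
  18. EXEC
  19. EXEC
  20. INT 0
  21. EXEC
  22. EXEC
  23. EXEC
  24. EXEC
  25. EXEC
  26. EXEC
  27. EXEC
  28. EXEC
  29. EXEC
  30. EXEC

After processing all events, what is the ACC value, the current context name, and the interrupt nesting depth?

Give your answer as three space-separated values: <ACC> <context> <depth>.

Answer: -41 MAIN 0

Derivation:
Event 1 (EXEC): [MAIN] PC=0: DEC 5 -> ACC=-5
Event 2 (EXEC): [MAIN] PC=1: DEC 5 -> ACC=-10
Event 3 (INT 2): INT 2 arrives: push (MAIN, PC=2), enter IRQ2 at PC=0 (depth now 1)
Event 4 (EXEC): [IRQ2] PC=0: DEC 3 -> ACC=-13
Event 5 (EXEC): [IRQ2] PC=1: DEC 1 -> ACC=-14
Event 6 (EXEC): [IRQ2] PC=2: DEC 3 -> ACC=-17
Event 7 (EXEC): [IRQ2] PC=3: IRET -> resume MAIN at PC=2 (depth now 0)
Event 8 (EXEC): [MAIN] PC=2: DEC 3 -> ACC=-20
Event 9 (INT 2): INT 2 arrives: push (MAIN, PC=3), enter IRQ2 at PC=0 (depth now 1)
Event 10 (EXEC): [IRQ2] PC=0: DEC 3 -> ACC=-23
Event 11 (EXEC): [IRQ2] PC=1: DEC 1 -> ACC=-24
Event 12 (EXEC): [IRQ2] PC=2: DEC 3 -> ACC=-27
Event 13 (EXEC): [IRQ2] PC=3: IRET -> resume MAIN at PC=3 (depth now 0)
Event 14 (INT 2): INT 2 arrives: push (MAIN, PC=3), enter IRQ2 at PC=0 (depth now 1)
Event 15 (INT 2): INT 2 arrives: push (IRQ2, PC=0), enter IRQ2 at PC=0 (depth now 2)
Event 16 (EXEC): [IRQ2] PC=0: DEC 3 -> ACC=-30
Event 17 (EXEC): [IRQ2] PC=1: DEC 1 -> ACC=-31
Event 18 (EXEC): [IRQ2] PC=2: DEC 3 -> ACC=-34
Event 19 (EXEC): [IRQ2] PC=3: IRET -> resume IRQ2 at PC=0 (depth now 1)
Event 20 (INT 0): INT 0 arrives: push (IRQ2, PC=0), enter IRQ0 at PC=0 (depth now 2)
Event 21 (EXEC): [IRQ0] PC=0: DEC 2 -> ACC=-36
Event 22 (EXEC): [IRQ0] PC=1: IRET -> resume IRQ2 at PC=0 (depth now 1)
Event 23 (EXEC): [IRQ2] PC=0: DEC 3 -> ACC=-39
Event 24 (EXEC): [IRQ2] PC=1: DEC 1 -> ACC=-40
Event 25 (EXEC): [IRQ2] PC=2: DEC 3 -> ACC=-43
Event 26 (EXEC): [IRQ2] PC=3: IRET -> resume MAIN at PC=3 (depth now 0)
Event 27 (EXEC): [MAIN] PC=3: DEC 1 -> ACC=-44
Event 28 (EXEC): [MAIN] PC=4: NOP
Event 29 (EXEC): [MAIN] PC=5: INC 3 -> ACC=-41
Event 30 (EXEC): [MAIN] PC=6: HALT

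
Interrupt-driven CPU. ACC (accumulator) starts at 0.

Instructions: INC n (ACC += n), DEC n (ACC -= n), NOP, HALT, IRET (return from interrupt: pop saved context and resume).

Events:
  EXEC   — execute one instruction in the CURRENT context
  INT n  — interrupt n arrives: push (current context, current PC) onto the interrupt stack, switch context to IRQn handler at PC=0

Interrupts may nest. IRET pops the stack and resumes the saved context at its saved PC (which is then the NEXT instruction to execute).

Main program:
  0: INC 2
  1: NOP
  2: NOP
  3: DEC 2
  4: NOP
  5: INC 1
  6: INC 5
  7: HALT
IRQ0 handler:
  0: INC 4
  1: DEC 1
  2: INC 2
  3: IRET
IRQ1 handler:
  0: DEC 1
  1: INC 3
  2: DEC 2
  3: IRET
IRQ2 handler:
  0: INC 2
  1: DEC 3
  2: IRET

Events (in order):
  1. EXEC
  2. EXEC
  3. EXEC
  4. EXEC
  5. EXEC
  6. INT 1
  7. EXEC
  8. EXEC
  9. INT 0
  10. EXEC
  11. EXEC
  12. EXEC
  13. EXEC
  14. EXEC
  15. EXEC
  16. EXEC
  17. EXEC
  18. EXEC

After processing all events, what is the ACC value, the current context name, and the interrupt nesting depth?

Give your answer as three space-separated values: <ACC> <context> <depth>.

Event 1 (EXEC): [MAIN] PC=0: INC 2 -> ACC=2
Event 2 (EXEC): [MAIN] PC=1: NOP
Event 3 (EXEC): [MAIN] PC=2: NOP
Event 4 (EXEC): [MAIN] PC=3: DEC 2 -> ACC=0
Event 5 (EXEC): [MAIN] PC=4: NOP
Event 6 (INT 1): INT 1 arrives: push (MAIN, PC=5), enter IRQ1 at PC=0 (depth now 1)
Event 7 (EXEC): [IRQ1] PC=0: DEC 1 -> ACC=-1
Event 8 (EXEC): [IRQ1] PC=1: INC 3 -> ACC=2
Event 9 (INT 0): INT 0 arrives: push (IRQ1, PC=2), enter IRQ0 at PC=0 (depth now 2)
Event 10 (EXEC): [IRQ0] PC=0: INC 4 -> ACC=6
Event 11 (EXEC): [IRQ0] PC=1: DEC 1 -> ACC=5
Event 12 (EXEC): [IRQ0] PC=2: INC 2 -> ACC=7
Event 13 (EXEC): [IRQ0] PC=3: IRET -> resume IRQ1 at PC=2 (depth now 1)
Event 14 (EXEC): [IRQ1] PC=2: DEC 2 -> ACC=5
Event 15 (EXEC): [IRQ1] PC=3: IRET -> resume MAIN at PC=5 (depth now 0)
Event 16 (EXEC): [MAIN] PC=5: INC 1 -> ACC=6
Event 17 (EXEC): [MAIN] PC=6: INC 5 -> ACC=11
Event 18 (EXEC): [MAIN] PC=7: HALT

Answer: 11 MAIN 0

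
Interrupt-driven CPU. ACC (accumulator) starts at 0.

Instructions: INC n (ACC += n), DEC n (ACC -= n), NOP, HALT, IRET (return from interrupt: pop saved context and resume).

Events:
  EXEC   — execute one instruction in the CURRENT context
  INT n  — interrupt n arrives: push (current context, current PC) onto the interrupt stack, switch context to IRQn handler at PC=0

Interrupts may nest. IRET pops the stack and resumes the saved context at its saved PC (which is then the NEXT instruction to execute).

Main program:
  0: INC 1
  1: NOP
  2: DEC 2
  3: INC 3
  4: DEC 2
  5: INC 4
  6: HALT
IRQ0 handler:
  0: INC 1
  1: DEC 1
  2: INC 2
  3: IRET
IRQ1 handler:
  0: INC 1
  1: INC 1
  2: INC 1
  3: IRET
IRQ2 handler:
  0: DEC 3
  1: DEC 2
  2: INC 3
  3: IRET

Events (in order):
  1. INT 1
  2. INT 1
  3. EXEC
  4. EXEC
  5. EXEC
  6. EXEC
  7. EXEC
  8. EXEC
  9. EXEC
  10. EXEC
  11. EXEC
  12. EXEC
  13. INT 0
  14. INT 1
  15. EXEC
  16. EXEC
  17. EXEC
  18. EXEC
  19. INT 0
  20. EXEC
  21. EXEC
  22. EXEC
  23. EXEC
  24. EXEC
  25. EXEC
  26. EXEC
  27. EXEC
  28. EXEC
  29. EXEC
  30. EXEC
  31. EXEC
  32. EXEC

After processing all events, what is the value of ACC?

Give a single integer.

Event 1 (INT 1): INT 1 arrives: push (MAIN, PC=0), enter IRQ1 at PC=0 (depth now 1)
Event 2 (INT 1): INT 1 arrives: push (IRQ1, PC=0), enter IRQ1 at PC=0 (depth now 2)
Event 3 (EXEC): [IRQ1] PC=0: INC 1 -> ACC=1
Event 4 (EXEC): [IRQ1] PC=1: INC 1 -> ACC=2
Event 5 (EXEC): [IRQ1] PC=2: INC 1 -> ACC=3
Event 6 (EXEC): [IRQ1] PC=3: IRET -> resume IRQ1 at PC=0 (depth now 1)
Event 7 (EXEC): [IRQ1] PC=0: INC 1 -> ACC=4
Event 8 (EXEC): [IRQ1] PC=1: INC 1 -> ACC=5
Event 9 (EXEC): [IRQ1] PC=2: INC 1 -> ACC=6
Event 10 (EXEC): [IRQ1] PC=3: IRET -> resume MAIN at PC=0 (depth now 0)
Event 11 (EXEC): [MAIN] PC=0: INC 1 -> ACC=7
Event 12 (EXEC): [MAIN] PC=1: NOP
Event 13 (INT 0): INT 0 arrives: push (MAIN, PC=2), enter IRQ0 at PC=0 (depth now 1)
Event 14 (INT 1): INT 1 arrives: push (IRQ0, PC=0), enter IRQ1 at PC=0 (depth now 2)
Event 15 (EXEC): [IRQ1] PC=0: INC 1 -> ACC=8
Event 16 (EXEC): [IRQ1] PC=1: INC 1 -> ACC=9
Event 17 (EXEC): [IRQ1] PC=2: INC 1 -> ACC=10
Event 18 (EXEC): [IRQ1] PC=3: IRET -> resume IRQ0 at PC=0 (depth now 1)
Event 19 (INT 0): INT 0 arrives: push (IRQ0, PC=0), enter IRQ0 at PC=0 (depth now 2)
Event 20 (EXEC): [IRQ0] PC=0: INC 1 -> ACC=11
Event 21 (EXEC): [IRQ0] PC=1: DEC 1 -> ACC=10
Event 22 (EXEC): [IRQ0] PC=2: INC 2 -> ACC=12
Event 23 (EXEC): [IRQ0] PC=3: IRET -> resume IRQ0 at PC=0 (depth now 1)
Event 24 (EXEC): [IRQ0] PC=0: INC 1 -> ACC=13
Event 25 (EXEC): [IRQ0] PC=1: DEC 1 -> ACC=12
Event 26 (EXEC): [IRQ0] PC=2: INC 2 -> ACC=14
Event 27 (EXEC): [IRQ0] PC=3: IRET -> resume MAIN at PC=2 (depth now 0)
Event 28 (EXEC): [MAIN] PC=2: DEC 2 -> ACC=12
Event 29 (EXEC): [MAIN] PC=3: INC 3 -> ACC=15
Event 30 (EXEC): [MAIN] PC=4: DEC 2 -> ACC=13
Event 31 (EXEC): [MAIN] PC=5: INC 4 -> ACC=17
Event 32 (EXEC): [MAIN] PC=6: HALT

Answer: 17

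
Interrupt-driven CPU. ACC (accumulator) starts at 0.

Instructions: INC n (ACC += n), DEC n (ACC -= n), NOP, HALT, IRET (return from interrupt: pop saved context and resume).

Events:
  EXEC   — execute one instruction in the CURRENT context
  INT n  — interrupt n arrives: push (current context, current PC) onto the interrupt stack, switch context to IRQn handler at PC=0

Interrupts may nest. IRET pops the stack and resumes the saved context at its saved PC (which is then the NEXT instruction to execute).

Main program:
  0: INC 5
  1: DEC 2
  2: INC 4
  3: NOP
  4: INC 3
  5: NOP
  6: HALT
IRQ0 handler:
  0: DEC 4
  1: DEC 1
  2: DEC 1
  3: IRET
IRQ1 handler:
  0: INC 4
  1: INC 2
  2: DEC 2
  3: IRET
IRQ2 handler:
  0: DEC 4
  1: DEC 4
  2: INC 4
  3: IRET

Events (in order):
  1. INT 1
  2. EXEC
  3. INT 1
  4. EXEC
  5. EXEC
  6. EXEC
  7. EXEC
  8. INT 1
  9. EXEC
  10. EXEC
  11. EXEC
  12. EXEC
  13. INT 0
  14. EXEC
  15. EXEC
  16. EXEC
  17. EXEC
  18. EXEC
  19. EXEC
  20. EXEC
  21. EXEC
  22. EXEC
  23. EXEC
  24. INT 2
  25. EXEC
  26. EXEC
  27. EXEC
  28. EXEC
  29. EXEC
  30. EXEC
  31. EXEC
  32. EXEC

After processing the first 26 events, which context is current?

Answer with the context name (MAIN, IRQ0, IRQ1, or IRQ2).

Answer: IRQ2

Derivation:
Event 1 (INT 1): INT 1 arrives: push (MAIN, PC=0), enter IRQ1 at PC=0 (depth now 1)
Event 2 (EXEC): [IRQ1] PC=0: INC 4 -> ACC=4
Event 3 (INT 1): INT 1 arrives: push (IRQ1, PC=1), enter IRQ1 at PC=0 (depth now 2)
Event 4 (EXEC): [IRQ1] PC=0: INC 4 -> ACC=8
Event 5 (EXEC): [IRQ1] PC=1: INC 2 -> ACC=10
Event 6 (EXEC): [IRQ1] PC=2: DEC 2 -> ACC=8
Event 7 (EXEC): [IRQ1] PC=3: IRET -> resume IRQ1 at PC=1 (depth now 1)
Event 8 (INT 1): INT 1 arrives: push (IRQ1, PC=1), enter IRQ1 at PC=0 (depth now 2)
Event 9 (EXEC): [IRQ1] PC=0: INC 4 -> ACC=12
Event 10 (EXEC): [IRQ1] PC=1: INC 2 -> ACC=14
Event 11 (EXEC): [IRQ1] PC=2: DEC 2 -> ACC=12
Event 12 (EXEC): [IRQ1] PC=3: IRET -> resume IRQ1 at PC=1 (depth now 1)
Event 13 (INT 0): INT 0 arrives: push (IRQ1, PC=1), enter IRQ0 at PC=0 (depth now 2)
Event 14 (EXEC): [IRQ0] PC=0: DEC 4 -> ACC=8
Event 15 (EXEC): [IRQ0] PC=1: DEC 1 -> ACC=7
Event 16 (EXEC): [IRQ0] PC=2: DEC 1 -> ACC=6
Event 17 (EXEC): [IRQ0] PC=3: IRET -> resume IRQ1 at PC=1 (depth now 1)
Event 18 (EXEC): [IRQ1] PC=1: INC 2 -> ACC=8
Event 19 (EXEC): [IRQ1] PC=2: DEC 2 -> ACC=6
Event 20 (EXEC): [IRQ1] PC=3: IRET -> resume MAIN at PC=0 (depth now 0)
Event 21 (EXEC): [MAIN] PC=0: INC 5 -> ACC=11
Event 22 (EXEC): [MAIN] PC=1: DEC 2 -> ACC=9
Event 23 (EXEC): [MAIN] PC=2: INC 4 -> ACC=13
Event 24 (INT 2): INT 2 arrives: push (MAIN, PC=3), enter IRQ2 at PC=0 (depth now 1)
Event 25 (EXEC): [IRQ2] PC=0: DEC 4 -> ACC=9
Event 26 (EXEC): [IRQ2] PC=1: DEC 4 -> ACC=5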